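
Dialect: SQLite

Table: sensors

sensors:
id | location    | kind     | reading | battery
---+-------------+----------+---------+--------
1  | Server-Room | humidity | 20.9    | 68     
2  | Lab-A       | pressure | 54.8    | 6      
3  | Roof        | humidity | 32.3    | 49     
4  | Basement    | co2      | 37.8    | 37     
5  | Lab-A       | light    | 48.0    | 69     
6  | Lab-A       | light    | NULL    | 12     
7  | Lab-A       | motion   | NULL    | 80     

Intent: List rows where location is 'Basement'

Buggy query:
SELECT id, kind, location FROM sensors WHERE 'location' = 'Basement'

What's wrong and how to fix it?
Bug: Single quotes denote string literals in SQL; the column name is being compared as a constant string

Fix: Remove the quotes around the column name (or use double quotes for an identifier)

Corrected query:
SELECT id, kind, location FROM sensors WHERE location = 'Basement'

Result:
id | kind | location
---+------+---------
4  | co2  | Basement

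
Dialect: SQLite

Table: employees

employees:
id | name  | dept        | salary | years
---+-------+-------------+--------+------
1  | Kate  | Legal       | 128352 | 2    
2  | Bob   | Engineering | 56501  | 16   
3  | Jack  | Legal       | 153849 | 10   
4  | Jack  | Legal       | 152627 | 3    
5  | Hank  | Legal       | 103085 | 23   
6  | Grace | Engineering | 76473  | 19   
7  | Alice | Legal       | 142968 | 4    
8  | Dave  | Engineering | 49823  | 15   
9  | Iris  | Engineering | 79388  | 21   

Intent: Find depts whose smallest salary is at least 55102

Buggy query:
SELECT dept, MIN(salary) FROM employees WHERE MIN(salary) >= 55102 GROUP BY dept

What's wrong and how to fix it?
Bug: Aggregates like MIN are computed per group after WHERE runs

Fix: Use HAVING for the per-group MIN condition

Corrected query:
SELECT dept, MIN(salary) FROM employees GROUP BY dept HAVING MIN(salary) >= 55102

Result:
dept  | MIN(salary)
------+------------
Legal | 103085     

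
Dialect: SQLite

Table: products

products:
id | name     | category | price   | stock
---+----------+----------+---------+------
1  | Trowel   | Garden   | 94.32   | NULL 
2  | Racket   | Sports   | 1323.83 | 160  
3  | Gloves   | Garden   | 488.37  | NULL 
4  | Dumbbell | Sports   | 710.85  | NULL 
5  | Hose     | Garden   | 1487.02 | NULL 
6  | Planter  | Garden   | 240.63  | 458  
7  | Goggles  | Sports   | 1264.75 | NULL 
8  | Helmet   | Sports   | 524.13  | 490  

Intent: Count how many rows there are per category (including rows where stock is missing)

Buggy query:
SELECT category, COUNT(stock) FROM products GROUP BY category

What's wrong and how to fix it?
Bug: COUNT(stock) skips NULLs, so groups with missing stock are undercounted

Fix: Replace COUNT(stock) with COUNT(*)

Corrected query:
SELECT category, COUNT(*) FROM products GROUP BY category

Result:
category | COUNT(*)
---------+---------
Garden   | 4       
Sports   | 4       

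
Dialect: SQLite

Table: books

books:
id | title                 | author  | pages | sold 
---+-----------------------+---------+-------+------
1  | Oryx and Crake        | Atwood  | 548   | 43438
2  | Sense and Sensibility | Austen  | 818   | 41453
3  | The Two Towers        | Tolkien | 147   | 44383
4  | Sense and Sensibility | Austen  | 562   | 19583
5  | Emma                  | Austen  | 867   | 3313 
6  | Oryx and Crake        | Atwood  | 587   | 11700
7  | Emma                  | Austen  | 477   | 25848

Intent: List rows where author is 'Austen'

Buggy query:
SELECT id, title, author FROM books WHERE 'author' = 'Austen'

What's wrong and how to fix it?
Bug: Single quotes denote string literals in SQL; the column name is being compared as a constant string

Fix: Reference the column as author without single quotes

Corrected query:
SELECT id, title, author FROM books WHERE author = 'Austen'

Result:
id | title                 | author
---+-----------------------+-------
2  | Sense and Sensibility | Austen
4  | Sense and Sensibility | Austen
5  | Emma                  | Austen
7  | Emma                  | Austen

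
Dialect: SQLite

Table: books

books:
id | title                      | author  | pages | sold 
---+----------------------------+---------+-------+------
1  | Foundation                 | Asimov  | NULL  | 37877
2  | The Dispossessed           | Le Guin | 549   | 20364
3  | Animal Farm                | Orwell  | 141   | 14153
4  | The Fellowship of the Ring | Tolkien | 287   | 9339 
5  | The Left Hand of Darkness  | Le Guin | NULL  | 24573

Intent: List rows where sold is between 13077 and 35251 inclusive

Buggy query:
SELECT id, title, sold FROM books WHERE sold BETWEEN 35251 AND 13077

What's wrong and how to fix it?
Bug: The bounds are reversed; BETWEEN a AND b requires a <= b to match anything

Fix: Swap the bounds so the smaller value comes first

Corrected query:
SELECT id, title, sold FROM books WHERE sold BETWEEN 13077 AND 35251

Result:
id | title                     | sold 
---+---------------------------+------
2  | The Dispossessed          | 20364
3  | Animal Farm               | 14153
5  | The Left Hand of Darkness | 24573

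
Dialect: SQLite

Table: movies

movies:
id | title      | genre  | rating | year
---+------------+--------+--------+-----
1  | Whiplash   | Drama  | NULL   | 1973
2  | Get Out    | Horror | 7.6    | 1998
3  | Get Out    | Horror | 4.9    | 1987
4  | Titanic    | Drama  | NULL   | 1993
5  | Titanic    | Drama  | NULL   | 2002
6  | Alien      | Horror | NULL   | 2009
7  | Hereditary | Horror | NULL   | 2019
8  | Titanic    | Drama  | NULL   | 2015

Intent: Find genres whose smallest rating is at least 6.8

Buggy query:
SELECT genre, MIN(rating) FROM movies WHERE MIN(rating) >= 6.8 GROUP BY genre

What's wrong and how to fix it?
Bug: Aggregates like MIN are computed per group after WHERE runs

Fix: Use HAVING for the per-group MIN condition

Corrected query:
SELECT genre, MIN(rating) FROM movies GROUP BY genre HAVING MIN(rating) >= 6.8

Result:
(no rows)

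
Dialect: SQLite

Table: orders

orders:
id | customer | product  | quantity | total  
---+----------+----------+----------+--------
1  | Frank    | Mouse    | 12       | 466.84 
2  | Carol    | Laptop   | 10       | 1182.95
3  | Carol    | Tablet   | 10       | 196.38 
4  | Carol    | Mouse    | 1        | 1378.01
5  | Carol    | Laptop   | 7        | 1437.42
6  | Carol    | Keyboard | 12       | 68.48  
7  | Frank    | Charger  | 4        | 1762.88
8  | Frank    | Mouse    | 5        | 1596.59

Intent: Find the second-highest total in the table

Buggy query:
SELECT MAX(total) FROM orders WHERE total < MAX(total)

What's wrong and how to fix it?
Bug: MAX(total) on the right of the comparison is an aggregate-in-WHERE error

Fix: Put the inner MAX in a scalar subquery

Corrected query:
SELECT MAX(total) FROM orders WHERE total < (SELECT MAX(total) FROM orders)

Result:
MAX(total)
----------
1596.59   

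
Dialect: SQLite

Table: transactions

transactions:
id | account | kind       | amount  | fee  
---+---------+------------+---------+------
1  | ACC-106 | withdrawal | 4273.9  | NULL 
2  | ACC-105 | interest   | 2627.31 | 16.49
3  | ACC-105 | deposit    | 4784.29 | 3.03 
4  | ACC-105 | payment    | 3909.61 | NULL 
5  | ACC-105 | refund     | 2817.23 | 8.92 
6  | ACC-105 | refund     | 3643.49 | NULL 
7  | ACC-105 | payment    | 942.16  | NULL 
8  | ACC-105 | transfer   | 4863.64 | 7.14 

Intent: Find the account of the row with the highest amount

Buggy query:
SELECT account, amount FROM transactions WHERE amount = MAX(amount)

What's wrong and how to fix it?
Bug: WHERE is evaluated per row; an aggregate over the whole table isn't defined there

Fix: Wrap MAX in a scalar subquery so WHERE compares against a single value

Corrected query:
SELECT account, amount FROM transactions WHERE amount = (SELECT MAX(amount) FROM transactions)

Result:
account | amount 
--------+--------
ACC-105 | 4863.64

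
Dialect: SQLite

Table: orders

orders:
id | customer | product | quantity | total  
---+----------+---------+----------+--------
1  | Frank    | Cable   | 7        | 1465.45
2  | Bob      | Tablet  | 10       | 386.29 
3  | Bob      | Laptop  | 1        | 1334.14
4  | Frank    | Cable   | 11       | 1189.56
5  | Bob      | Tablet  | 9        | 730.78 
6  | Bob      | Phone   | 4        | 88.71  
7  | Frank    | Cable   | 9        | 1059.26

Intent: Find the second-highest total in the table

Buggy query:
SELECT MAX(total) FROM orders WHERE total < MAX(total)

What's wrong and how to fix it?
Bug: MAX(total) on the right of the comparison is an aggregate-in-WHERE error

Fix: Put the inner MAX in a scalar subquery

Corrected query:
SELECT MAX(total) FROM orders WHERE total < (SELECT MAX(total) FROM orders)

Result:
MAX(total)
----------
1334.14   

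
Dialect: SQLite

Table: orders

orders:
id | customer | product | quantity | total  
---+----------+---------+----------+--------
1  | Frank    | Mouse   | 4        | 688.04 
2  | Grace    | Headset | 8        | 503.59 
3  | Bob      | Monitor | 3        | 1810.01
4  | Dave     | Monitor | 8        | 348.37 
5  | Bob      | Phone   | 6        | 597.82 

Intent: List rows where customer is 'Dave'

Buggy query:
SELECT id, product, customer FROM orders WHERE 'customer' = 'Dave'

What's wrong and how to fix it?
Bug: 'customer' in single quotes is a string literal, not the column; the comparison is literal-vs-literal and never true

Fix: Reference the column as customer without single quotes

Corrected query:
SELECT id, product, customer FROM orders WHERE customer = 'Dave'

Result:
id | product | customer
---+---------+---------
4  | Monitor | Dave    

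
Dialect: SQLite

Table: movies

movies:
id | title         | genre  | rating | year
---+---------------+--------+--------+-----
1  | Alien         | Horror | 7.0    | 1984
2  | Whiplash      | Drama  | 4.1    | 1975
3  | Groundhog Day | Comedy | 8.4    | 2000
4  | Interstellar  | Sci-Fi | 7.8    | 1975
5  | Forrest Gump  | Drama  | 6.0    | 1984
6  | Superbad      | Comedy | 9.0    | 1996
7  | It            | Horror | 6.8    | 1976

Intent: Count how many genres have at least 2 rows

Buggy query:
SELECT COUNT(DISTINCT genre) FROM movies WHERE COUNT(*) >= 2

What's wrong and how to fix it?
Bug: COUNT(*) cannot appear in WHERE; the per-group count doesn't exist yet

Fix: Group first with HAVING COUNT(*) >= 2, then COUNT the resulting groups

Corrected query:
SELECT COUNT(*) FROM (SELECT genre FROM movies GROUP BY genre HAVING COUNT(*) >= 2)

Result:
COUNT(*)
--------
3       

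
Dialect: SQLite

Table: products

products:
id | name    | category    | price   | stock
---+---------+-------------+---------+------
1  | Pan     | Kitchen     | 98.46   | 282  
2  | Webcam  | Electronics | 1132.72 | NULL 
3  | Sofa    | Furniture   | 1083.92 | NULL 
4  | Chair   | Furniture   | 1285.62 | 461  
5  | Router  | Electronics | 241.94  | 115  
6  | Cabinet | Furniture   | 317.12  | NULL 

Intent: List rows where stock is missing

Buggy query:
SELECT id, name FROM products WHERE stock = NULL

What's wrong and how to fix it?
Bug: Comparing to NULL with '=' never matches; NULL = NULL is unknown, not true

Fix: Replace '= NULL' with 'IS NULL'

Corrected query:
SELECT id, name FROM products WHERE stock IS NULL

Result:
id | name   
---+--------
2  | Webcam 
3  | Sofa   
6  | Cabinet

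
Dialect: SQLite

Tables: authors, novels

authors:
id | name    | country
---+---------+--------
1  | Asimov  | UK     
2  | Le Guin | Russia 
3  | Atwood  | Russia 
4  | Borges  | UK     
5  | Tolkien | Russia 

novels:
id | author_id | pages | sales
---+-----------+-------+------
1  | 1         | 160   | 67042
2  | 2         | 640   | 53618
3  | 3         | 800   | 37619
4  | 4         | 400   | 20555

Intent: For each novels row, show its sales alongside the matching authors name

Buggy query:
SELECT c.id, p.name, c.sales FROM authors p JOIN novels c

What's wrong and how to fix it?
Bug: Missing join condition: each novels row is matched to all authors rows instead of just its own

Fix: Add ON c.author_id = p.id to the JOIN

Corrected query:
SELECT c.id, p.name, c.sales FROM authors p JOIN novels c ON c.author_id = p.id

Result:
id | name    | sales
---+---------+------
1  | Asimov  | 67042
2  | Le Guin | 53618
3  | Atwood  | 37619
4  | Borges  | 20555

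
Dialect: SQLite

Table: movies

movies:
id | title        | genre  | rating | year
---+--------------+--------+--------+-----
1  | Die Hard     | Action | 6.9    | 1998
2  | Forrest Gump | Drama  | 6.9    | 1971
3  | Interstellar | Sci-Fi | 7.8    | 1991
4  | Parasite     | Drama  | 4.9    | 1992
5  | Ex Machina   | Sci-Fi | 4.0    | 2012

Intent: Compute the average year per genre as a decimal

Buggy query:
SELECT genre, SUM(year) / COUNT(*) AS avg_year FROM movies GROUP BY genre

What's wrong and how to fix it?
Bug: Both operands are integers, so '/' performs integer division and truncates

Fix: Multiply by 1.0 (or CAST to REAL) to force floating-point division

Corrected query:
SELECT genre, SUM(year) * 1.0 / COUNT(*) AS avg_year FROM movies GROUP BY genre

Result:
genre  | avg_year
-------+---------
Action | 1998    
Drama  | 1981.5  
Sci-Fi | 2001.5  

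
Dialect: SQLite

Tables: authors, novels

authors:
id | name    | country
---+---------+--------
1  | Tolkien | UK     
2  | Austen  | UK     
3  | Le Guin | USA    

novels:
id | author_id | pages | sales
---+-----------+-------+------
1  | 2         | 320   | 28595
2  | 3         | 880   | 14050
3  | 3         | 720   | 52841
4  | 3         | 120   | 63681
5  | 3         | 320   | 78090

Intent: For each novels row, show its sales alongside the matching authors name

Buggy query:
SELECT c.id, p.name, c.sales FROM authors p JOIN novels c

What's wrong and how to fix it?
Bug: Missing join condition: each novels row is matched to all authors rows instead of just its own

Fix: Specify the join condition linking the foreign key to the parent id

Corrected query:
SELECT c.id, p.name, c.sales FROM authors p JOIN novels c ON c.author_id = p.id

Result:
id | name    | sales
---+---------+------
1  | Austen  | 28595
2  | Le Guin | 14050
3  | Le Guin | 52841
4  | Le Guin | 63681
5  | Le Guin | 78090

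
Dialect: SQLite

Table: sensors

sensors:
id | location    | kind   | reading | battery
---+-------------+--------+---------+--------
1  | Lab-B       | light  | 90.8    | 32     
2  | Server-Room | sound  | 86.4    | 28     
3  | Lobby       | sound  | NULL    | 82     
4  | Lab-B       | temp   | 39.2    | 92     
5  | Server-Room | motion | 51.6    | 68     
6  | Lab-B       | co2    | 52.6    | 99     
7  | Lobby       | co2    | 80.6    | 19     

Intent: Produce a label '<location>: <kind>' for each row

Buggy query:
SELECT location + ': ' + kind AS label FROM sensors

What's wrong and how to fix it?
Bug: '+' is numeric addition; on text columns SQLite converts them to 0 instead of concatenating

Fix: Use the || operator for string concatenation

Corrected query:
SELECT location || ': ' || kind AS label FROM sensors

Result:
label              
-------------------
Lab-B: light       
Server-Room: sound 
Lobby: sound       
Lab-B: temp        
Server-Room: motion
Lab-B: co2         
Lobby: co2         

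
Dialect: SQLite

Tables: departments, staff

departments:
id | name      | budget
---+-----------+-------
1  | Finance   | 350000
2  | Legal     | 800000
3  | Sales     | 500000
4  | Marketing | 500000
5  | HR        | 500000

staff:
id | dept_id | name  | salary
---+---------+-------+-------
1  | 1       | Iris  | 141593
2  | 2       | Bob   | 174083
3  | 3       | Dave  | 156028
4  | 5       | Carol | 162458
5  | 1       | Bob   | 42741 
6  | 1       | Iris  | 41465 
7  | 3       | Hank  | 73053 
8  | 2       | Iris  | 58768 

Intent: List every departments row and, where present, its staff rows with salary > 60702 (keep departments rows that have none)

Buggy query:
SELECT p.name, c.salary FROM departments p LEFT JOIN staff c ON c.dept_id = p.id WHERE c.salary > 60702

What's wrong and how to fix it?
Bug: A WHERE condition on the right-hand table after LEFT JOIN drops unmatched parents

Fix: Move the right-table condition into the ON clause so unmatched parents are kept

Corrected query:
SELECT p.name, c.salary FROM departments p LEFT JOIN staff c ON c.dept_id = p.id AND c.salary > 60702

Result:
name      | salary
----------+-------
Finance   | 141593
Legal     | 174083
Sales     | 73053 
Sales     | 156028
Marketing | NULL  
HR        | 162458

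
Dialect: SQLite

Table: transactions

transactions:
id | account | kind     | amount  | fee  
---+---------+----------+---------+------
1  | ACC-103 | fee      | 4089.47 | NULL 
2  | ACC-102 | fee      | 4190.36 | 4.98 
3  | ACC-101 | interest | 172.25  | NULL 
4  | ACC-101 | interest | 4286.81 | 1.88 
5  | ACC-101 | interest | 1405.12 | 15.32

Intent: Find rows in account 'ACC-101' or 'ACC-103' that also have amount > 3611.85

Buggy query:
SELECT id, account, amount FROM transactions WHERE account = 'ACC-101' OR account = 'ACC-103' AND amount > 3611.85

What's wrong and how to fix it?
Bug: AND binds tighter than OR, so this parses as account = 'ACC-101' OR (account = 'ACC-103' AND amount > 3611.85)

Fix: Add parentheses around the OR so the AND applies to both alternatives

Corrected query:
SELECT id, account, amount FROM transactions WHERE (account = 'ACC-101' OR account = 'ACC-103') AND amount > 3611.85

Result:
id | account | amount 
---+---------+--------
1  | ACC-103 | 4089.47
4  | ACC-101 | 4286.81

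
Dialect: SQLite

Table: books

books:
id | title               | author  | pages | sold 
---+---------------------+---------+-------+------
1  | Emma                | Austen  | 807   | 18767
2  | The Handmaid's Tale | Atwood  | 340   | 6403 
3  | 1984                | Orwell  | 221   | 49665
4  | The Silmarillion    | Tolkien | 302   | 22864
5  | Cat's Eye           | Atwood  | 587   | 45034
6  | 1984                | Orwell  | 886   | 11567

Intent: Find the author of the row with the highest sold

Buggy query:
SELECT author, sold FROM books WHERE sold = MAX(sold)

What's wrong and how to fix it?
Bug: MAX(sold) is an aggregate and cannot be used directly in WHERE

Fix: Use a subquery: WHERE sold = (SELECT MAX(sold) FROM books)

Corrected query:
SELECT author, sold FROM books WHERE sold = (SELECT MAX(sold) FROM books)

Result:
author | sold 
-------+------
Orwell | 49665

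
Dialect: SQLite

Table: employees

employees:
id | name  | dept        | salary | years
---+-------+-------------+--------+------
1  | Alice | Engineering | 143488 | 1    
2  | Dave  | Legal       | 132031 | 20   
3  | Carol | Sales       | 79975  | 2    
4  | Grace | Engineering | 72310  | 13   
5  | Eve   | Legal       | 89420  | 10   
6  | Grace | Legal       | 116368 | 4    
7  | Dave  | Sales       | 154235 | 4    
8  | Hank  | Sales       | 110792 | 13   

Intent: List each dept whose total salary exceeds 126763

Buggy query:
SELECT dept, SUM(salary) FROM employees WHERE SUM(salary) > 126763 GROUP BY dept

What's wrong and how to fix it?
Bug: SUM(salary) is an aggregate, but WHERE filters rows before aggregation

Fix: Move the aggregate condition to a HAVING clause

Corrected query:
SELECT dept, SUM(salary) FROM employees GROUP BY dept HAVING SUM(salary) > 126763

Result:
dept        | SUM(salary)
------------+------------
Engineering | 215798     
Legal       | 337819     
Sales       | 345002     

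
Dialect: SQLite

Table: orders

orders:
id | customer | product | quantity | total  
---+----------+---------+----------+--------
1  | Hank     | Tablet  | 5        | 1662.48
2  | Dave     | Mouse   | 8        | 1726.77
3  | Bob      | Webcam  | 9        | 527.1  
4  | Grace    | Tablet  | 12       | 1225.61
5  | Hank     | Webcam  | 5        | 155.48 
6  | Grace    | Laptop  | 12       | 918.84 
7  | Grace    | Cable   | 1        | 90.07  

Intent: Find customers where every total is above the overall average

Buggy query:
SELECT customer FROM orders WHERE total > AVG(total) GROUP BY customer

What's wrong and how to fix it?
Bug: AVG() is an aggregate; it can't sit directly in WHERE

Fix: Use a subquery for AVG and a HAVING MIN(...) filter so the condition holds for every row in the group

Corrected query:
SELECT customer FROM orders GROUP BY customer HAVING MIN(total) > (SELECT AVG(total) FROM orders)

Result:
customer
--------
Dave    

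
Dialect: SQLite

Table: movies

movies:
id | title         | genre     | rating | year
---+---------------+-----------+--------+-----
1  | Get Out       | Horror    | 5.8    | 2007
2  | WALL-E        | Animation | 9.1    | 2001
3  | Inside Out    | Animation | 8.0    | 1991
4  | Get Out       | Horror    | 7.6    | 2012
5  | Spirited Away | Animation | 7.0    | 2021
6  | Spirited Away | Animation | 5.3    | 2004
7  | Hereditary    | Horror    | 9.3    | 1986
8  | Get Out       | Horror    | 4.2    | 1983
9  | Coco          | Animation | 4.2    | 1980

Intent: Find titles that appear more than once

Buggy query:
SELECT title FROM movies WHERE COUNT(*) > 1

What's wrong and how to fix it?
Bug: WHERE can't reference COUNT(*); aggregates are computed after WHERE

Fix: Group first, then use HAVING for the count condition

Corrected query:
SELECT title FROM movies GROUP BY title HAVING COUNT(*) > 1

Result:
title        
-------------
Get Out      
Spirited Away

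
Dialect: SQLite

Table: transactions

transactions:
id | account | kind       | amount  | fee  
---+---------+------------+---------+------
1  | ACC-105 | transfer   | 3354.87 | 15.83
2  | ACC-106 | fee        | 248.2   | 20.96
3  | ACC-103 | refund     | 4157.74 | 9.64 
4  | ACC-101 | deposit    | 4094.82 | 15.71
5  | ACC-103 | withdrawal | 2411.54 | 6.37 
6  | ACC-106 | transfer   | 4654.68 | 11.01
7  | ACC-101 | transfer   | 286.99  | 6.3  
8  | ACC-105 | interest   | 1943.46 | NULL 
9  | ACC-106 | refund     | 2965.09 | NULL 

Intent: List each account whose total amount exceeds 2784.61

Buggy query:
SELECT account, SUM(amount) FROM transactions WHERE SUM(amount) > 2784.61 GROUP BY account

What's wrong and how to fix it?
Bug: SUM(amount) is an aggregate, but WHERE filters rows before aggregation

Fix: Use HAVING (which filters groups after aggregation) instead of WHERE

Corrected query:
SELECT account, SUM(amount) FROM transactions GROUP BY account HAVING SUM(amount) > 2784.61

Result:
account | SUM(amount)
--------+------------
ACC-101 | 4381.81    
ACC-103 | 6569.28    
ACC-105 | 5298.33    
ACC-106 | 7867.97    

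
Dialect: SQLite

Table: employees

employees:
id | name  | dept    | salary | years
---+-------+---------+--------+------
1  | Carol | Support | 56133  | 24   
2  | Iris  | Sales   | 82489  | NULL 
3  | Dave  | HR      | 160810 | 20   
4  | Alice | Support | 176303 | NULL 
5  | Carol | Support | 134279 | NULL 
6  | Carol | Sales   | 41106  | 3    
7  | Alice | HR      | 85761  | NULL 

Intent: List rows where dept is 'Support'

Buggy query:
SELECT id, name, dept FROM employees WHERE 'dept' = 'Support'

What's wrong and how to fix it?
Bug: Single quotes denote string literals in SQL; the column name is being compared as a constant string

Fix: Remove the quotes around the column name (or use double quotes for an identifier)

Corrected query:
SELECT id, name, dept FROM employees WHERE dept = 'Support'

Result:
id | name  | dept   
---+-------+--------
1  | Carol | Support
4  | Alice | Support
5  | Carol | Support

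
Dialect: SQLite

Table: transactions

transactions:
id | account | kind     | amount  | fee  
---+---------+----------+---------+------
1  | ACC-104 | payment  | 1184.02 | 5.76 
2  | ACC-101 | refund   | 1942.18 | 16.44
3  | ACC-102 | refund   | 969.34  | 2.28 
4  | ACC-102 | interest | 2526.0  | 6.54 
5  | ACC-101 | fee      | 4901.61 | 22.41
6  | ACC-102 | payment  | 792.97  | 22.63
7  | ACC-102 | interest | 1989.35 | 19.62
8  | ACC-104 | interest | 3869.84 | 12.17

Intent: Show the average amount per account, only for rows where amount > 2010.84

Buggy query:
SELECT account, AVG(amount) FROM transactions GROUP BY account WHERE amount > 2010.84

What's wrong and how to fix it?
Bug: WHERE cannot follow GROUP BY

Fix: Move the WHERE clause before GROUP BY

Corrected query:
SELECT account, AVG(amount) FROM transactions WHERE amount > 2010.84 GROUP BY account

Result:
account | AVG(amount)
--------+------------
ACC-101 | 4901.61    
ACC-102 | 2526       
ACC-104 | 3869.84    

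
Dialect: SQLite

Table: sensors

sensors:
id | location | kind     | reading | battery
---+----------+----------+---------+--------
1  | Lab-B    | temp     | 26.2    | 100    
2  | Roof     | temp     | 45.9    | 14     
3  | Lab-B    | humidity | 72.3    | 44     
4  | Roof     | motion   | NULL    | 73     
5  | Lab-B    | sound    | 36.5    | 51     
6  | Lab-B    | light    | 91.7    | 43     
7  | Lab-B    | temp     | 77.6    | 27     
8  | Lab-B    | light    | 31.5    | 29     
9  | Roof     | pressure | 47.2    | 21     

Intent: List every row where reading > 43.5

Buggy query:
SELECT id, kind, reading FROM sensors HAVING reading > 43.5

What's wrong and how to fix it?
Bug: This is a non-aggregate query (no GROUP BY, no aggregates), so in SQLite the HAVING clause is invalid here; a row-level condition belongs in WHERE

Fix: Replace HAVING with WHERE since the condition applies to individual rows

Corrected query:
SELECT id, kind, reading FROM sensors WHERE reading > 43.5

Result:
id | kind     | reading
---+----------+--------
2  | temp     | 45.9   
3  | humidity | 72.3   
6  | light    | 91.7   
7  | temp     | 77.6   
9  | pressure | 47.2   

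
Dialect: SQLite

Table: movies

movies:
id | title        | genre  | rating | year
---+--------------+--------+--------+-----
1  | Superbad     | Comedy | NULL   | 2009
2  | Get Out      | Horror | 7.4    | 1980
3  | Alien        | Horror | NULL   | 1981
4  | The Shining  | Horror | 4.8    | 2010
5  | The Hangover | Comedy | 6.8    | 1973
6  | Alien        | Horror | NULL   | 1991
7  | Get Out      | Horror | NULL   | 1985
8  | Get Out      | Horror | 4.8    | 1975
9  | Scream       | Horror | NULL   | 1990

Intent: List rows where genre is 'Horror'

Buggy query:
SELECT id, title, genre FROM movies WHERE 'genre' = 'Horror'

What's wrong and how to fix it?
Bug: 'genre' in single quotes is a string literal, not the column; the comparison is literal-vs-literal and never true

Fix: Remove the quotes around the column name (or use double quotes for an identifier)

Corrected query:
SELECT id, title, genre FROM movies WHERE genre = 'Horror'

Result:
id | title       | genre 
---+-------------+-------
2  | Get Out     | Horror
3  | Alien       | Horror
4  | The Shining | Horror
6  | Alien       | Horror
7  | Get Out     | Horror
8  | Get Out     | Horror
9  | Scream      | Horror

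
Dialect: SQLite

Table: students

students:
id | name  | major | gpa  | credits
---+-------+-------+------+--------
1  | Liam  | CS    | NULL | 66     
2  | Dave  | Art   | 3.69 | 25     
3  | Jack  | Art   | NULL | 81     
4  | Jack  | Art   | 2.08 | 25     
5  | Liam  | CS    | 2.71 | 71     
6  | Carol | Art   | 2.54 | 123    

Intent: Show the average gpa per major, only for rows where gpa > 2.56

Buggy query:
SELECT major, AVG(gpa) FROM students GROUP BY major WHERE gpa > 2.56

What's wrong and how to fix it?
Bug: WHERE cannot follow GROUP BY

Fix: Move the WHERE clause before GROUP BY

Corrected query:
SELECT major, AVG(gpa) FROM students WHERE gpa > 2.56 GROUP BY major

Result:
major | AVG(gpa)
------+---------
Art   | 3.69    
CS    | 2.71    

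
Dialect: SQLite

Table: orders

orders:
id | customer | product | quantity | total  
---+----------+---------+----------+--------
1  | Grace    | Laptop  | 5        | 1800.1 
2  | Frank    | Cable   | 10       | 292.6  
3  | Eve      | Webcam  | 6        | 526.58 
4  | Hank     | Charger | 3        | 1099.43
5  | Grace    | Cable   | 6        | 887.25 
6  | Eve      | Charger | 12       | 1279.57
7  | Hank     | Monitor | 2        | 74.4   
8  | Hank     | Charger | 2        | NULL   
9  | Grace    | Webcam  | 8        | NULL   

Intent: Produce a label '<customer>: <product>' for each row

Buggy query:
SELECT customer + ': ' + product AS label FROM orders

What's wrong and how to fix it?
Bug: SQLite uses || for string concatenation; + coerces text to numbers (yielding 0)

Fix: Use the || operator for string concatenation

Corrected query:
SELECT customer || ': ' || product AS label FROM orders

Result:
label        
-------------
Grace: Laptop
Frank: Cable 
Eve: Webcam  
Hank: Charger
Grace: Cable 
Eve: Charger 
Hank: Monitor
Hank: Charger
Grace: Webcam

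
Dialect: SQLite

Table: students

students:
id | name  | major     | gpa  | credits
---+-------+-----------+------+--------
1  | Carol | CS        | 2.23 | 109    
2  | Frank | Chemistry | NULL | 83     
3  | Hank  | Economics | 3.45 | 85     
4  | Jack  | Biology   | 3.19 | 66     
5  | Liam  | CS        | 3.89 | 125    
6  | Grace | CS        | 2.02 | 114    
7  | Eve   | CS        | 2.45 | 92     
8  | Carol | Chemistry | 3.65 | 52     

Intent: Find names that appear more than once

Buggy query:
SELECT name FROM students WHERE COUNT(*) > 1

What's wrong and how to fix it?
Bug: WHERE can't reference COUNT(*); aggregates are computed after WHERE

Fix: GROUP BY name, then filter groups with HAVING COUNT(*) > 1

Corrected query:
SELECT name FROM students GROUP BY name HAVING COUNT(*) > 1

Result:
name 
-----
Carol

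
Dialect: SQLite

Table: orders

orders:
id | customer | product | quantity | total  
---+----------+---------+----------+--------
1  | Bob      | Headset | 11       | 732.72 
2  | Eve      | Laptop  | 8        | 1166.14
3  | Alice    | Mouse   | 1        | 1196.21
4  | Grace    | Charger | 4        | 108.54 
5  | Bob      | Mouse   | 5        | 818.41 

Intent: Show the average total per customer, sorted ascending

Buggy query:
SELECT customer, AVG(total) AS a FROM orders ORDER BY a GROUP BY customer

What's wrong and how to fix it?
Bug: ORDER BY appears before GROUP BY; SQL clause order requires GROUP BY first

Fix: Move ORDER BY to the end, after GROUP BY

Corrected query:
SELECT customer, AVG(total) AS a FROM orders GROUP BY customer ORDER BY a

Result:
customer | a      
---------+--------
Grace    | 108.54 
Bob      | 775.565
Eve      | 1166.14
Alice    | 1196.21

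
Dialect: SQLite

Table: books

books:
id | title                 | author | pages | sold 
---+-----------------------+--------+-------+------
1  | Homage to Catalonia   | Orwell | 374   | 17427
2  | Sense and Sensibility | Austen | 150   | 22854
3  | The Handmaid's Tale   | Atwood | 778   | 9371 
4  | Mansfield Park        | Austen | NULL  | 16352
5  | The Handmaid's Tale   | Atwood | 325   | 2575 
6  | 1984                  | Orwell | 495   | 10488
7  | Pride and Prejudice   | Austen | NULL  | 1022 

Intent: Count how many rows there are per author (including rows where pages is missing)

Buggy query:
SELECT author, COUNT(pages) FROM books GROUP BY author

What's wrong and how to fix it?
Bug: COUNT(column) counts non-NULL values only; rows with NULL pages aren't counted

Fix: Replace COUNT(pages) with COUNT(*)

Corrected query:
SELECT author, COUNT(*) FROM books GROUP BY author

Result:
author | COUNT(*)
-------+---------
Atwood | 2       
Austen | 3       
Orwell | 2       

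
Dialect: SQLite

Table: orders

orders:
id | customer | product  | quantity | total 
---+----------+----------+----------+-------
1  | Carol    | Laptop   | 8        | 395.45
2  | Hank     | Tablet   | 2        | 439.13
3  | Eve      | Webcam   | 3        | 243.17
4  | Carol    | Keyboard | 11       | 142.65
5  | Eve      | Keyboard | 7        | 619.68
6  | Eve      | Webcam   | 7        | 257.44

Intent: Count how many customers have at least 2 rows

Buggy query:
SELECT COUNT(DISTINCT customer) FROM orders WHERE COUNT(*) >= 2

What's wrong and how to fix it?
Bug: COUNT(*) cannot appear in WHERE; the per-group count doesn't exist yet

Fix: Use a subquery that GROUPs and filters with HAVING, then count its rows

Corrected query:
SELECT COUNT(*) FROM (SELECT customer FROM orders GROUP BY customer HAVING COUNT(*) >= 2)

Result:
COUNT(*)
--------
2       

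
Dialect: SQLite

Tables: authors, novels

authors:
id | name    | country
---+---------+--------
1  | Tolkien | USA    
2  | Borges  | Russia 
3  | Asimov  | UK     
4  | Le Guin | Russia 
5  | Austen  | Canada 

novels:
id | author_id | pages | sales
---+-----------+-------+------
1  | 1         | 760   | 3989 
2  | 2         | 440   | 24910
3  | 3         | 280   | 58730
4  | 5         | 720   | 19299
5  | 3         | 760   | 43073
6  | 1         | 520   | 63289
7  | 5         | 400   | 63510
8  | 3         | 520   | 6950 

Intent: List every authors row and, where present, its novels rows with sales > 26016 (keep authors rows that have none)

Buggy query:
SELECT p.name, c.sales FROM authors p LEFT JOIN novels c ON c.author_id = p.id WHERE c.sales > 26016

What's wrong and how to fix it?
Bug: Filtering c.sales in WHERE discards the NULL rows produced by LEFT JOIN, turning it into an inner join

Fix: Put 'c.sales > 26016' in the JOIN's ON clause instead of WHERE

Corrected query:
SELECT p.name, c.sales FROM authors p LEFT JOIN novels c ON c.author_id = p.id AND c.sales > 26016

Result:
name    | sales
--------+------
Tolkien | 63289
Borges  | NULL 
Asimov  | 43073
Asimov  | 58730
Le Guin | NULL 
Austen  | 63510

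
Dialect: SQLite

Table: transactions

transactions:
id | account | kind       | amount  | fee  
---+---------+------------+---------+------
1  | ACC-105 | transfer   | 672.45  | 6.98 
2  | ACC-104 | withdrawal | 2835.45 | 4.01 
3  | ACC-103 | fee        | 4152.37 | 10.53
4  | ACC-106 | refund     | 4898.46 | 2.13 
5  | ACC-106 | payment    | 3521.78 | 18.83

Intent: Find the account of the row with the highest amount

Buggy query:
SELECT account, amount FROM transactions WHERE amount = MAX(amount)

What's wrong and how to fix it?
Bug: WHERE is evaluated per row; an aggregate over the whole table isn't defined there

Fix: Use a subquery: WHERE amount = (SELECT MAX(amount) FROM transactions)

Corrected query:
SELECT account, amount FROM transactions WHERE amount = (SELECT MAX(amount) FROM transactions)

Result:
account | amount 
--------+--------
ACC-106 | 4898.46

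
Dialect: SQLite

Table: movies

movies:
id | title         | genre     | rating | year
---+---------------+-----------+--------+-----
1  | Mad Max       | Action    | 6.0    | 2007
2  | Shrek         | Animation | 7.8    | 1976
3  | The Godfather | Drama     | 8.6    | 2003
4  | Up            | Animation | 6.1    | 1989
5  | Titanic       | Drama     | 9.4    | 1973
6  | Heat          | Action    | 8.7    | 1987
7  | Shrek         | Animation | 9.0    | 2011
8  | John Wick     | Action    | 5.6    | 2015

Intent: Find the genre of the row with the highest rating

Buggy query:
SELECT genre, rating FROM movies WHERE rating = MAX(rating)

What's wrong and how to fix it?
Bug: MAX(rating) is an aggregate and cannot be used directly in WHERE

Fix: Wrap MAX in a scalar subquery so WHERE compares against a single value

Corrected query:
SELECT genre, rating FROM movies WHERE rating = (SELECT MAX(rating) FROM movies)

Result:
genre | rating
------+-------
Drama | 9.4   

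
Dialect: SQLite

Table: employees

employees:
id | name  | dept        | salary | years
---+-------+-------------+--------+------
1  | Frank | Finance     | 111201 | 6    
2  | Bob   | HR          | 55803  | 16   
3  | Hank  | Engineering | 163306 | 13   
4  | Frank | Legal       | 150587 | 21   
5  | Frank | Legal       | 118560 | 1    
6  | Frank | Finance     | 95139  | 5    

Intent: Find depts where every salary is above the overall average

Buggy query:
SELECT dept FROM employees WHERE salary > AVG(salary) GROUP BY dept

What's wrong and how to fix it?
Bug: AVG() is an aggregate; it can't sit directly in WHERE

Fix: Compute the overall average in a scalar subquery and compare each group's MIN against it in HAVING

Corrected query:
SELECT dept FROM employees GROUP BY dept HAVING MIN(salary) > (SELECT AVG(salary) FROM employees)

Result:
dept       
-----------
Engineering
Legal      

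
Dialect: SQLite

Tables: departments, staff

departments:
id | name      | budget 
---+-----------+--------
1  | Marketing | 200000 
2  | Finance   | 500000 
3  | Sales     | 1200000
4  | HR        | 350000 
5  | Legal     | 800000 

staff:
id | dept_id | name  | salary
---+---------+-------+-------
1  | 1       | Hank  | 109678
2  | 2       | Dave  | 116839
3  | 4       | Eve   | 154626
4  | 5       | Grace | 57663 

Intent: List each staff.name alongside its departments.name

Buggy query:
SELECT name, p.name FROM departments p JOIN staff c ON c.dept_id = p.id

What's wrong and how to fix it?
Bug: 'name' exists in both joined tables, so the database can't tell which one is meant

Fix: Qualify the column with its table alias (c.name)

Corrected query:
SELECT c.name, p.name FROM departments p JOIN staff c ON c.dept_id = p.id

Result:
name  | name     
------+----------
Hank  | Marketing
Dave  | Finance  
Eve   | HR       
Grace | Legal    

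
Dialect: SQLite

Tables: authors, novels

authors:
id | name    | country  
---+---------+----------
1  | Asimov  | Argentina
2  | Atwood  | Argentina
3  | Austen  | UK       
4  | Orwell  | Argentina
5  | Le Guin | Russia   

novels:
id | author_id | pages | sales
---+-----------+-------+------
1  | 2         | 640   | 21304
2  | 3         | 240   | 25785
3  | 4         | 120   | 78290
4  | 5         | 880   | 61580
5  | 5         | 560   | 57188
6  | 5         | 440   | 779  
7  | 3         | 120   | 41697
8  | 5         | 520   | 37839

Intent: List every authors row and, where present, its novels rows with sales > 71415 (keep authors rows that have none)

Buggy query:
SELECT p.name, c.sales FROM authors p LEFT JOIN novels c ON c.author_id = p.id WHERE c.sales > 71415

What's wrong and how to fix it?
Bug: A WHERE condition on the right-hand table after LEFT JOIN drops unmatched parents

Fix: Put 'c.sales > 71415' in the JOIN's ON clause instead of WHERE

Corrected query:
SELECT p.name, c.sales FROM authors p LEFT JOIN novels c ON c.author_id = p.id AND c.sales > 71415

Result:
name    | sales
--------+------
Asimov  | NULL 
Atwood  | NULL 
Austen  | NULL 
Orwell  | 78290
Le Guin | NULL 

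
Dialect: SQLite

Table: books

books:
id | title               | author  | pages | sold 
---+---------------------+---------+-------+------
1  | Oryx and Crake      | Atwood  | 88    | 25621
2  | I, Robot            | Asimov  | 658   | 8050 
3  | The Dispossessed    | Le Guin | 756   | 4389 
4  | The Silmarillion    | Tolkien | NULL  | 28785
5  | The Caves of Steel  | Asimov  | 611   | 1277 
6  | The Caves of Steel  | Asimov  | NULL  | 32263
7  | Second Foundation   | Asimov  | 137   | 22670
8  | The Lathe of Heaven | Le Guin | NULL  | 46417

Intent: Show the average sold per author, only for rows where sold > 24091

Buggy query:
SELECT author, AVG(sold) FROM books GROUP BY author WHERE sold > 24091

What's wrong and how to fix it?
Bug: Row-level WHERE must come before GROUP BY in the clause order

Fix: Place WHERE between FROM and GROUP BY

Corrected query:
SELECT author, AVG(sold) FROM books WHERE sold > 24091 GROUP BY author

Result:
author  | AVG(sold)
--------+----------
Asimov  | 32263    
Atwood  | 25621    
Le Guin | 46417    
Tolkien | 28785    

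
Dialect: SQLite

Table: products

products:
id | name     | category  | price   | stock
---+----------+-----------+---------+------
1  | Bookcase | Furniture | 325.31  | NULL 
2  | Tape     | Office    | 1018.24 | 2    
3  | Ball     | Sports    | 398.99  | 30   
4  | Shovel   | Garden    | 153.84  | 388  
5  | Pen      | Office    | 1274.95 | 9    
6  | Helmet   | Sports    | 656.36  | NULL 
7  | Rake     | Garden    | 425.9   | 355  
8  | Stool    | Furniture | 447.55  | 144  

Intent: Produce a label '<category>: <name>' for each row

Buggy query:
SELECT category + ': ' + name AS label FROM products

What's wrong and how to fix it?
Bug: '+' is numeric addition; on text columns SQLite converts them to 0 instead of concatenating

Fix: Use the || operator for string concatenation

Corrected query:
SELECT category || ': ' || name AS label FROM products

Result:
label              
-------------------
Furniture: Bookcase
Office: Tape       
Sports: Ball       
Garden: Shovel     
Office: Pen        
Sports: Helmet     
Garden: Rake       
Furniture: Stool   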